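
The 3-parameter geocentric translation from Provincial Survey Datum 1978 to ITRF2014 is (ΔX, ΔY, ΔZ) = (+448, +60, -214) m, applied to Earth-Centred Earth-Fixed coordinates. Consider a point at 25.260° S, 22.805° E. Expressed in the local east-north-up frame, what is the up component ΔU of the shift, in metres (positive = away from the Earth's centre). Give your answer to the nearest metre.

At φ = -25.260°, λ = 22.805°: sin φ = -0.426727, cos φ = 0.904381, sin λ = 0.387596, cos λ = 0.921829.
ΔU = cos φ cos λ·ΔX + cos φ sin λ·ΔY + sin φ·ΔZ = (0.904381)(0.921829)(448) + (0.904381)(0.387596)(60) + (-0.426727)(-214) = 485.84 m.

ΔU = 486 m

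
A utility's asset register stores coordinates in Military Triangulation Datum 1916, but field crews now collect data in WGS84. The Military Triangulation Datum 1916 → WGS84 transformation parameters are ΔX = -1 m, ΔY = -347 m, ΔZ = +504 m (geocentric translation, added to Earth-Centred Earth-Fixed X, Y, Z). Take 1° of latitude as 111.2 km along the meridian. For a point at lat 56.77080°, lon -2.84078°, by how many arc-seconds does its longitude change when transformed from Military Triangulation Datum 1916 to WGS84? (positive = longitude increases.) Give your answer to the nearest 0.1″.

Δλ = -20.5″

sin φ = 0.836485, cos φ = 0.547990, sin λ = -0.049561, cos λ = 0.998771.
East component: ΔE = −sin λ·ΔX + cos λ·ΔY = −(-0.049561)(-1) + (0.998771)(-347) = -346.62 m.
1° of latitude spans 111200 m; at latitude φ, 1° of longitude spans that × cos φ = 60936.4 m, so Δλ = -346.62 / 60936.4 × 3600 = -20.478″.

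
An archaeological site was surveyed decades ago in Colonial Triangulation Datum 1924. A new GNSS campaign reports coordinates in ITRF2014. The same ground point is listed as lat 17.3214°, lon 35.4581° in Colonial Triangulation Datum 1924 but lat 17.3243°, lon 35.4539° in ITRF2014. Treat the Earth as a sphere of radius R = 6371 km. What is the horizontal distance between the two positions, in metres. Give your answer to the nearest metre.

Δφ = 17.3243° − 17.3214° = +0.0029°; Δλ = 35.4539° − 35.4581° = -0.0042°.
1° along a meridian = πR/180 = 111195 m.
ΔN = Δφ × 111195 = 322.5 m; ΔE = Δλ × 111195 × cos(17.3214°) = -0.0042 × 111195 × 0.954650 = -445.8 m.
Distance = √(ΔE² + ΔN²) = √((-445.8)² + 322.5²) = 550.2 m.

550 m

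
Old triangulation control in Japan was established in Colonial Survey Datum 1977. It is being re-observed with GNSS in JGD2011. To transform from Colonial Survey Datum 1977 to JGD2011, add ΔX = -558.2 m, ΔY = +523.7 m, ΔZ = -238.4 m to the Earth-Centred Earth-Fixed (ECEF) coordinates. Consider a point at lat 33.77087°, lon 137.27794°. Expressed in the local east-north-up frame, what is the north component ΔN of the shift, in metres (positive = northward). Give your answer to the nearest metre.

At φ = 33.77087°, λ = 137.27794°: sin φ = 0.555873, cos φ = 0.831267, sin λ = 0.678443, cos λ = -0.734653.
ΔN = −sin φ cos λ·ΔX − sin φ sin λ·ΔY + cos φ·ΔZ = −(0.555873)(-0.734653)(-558.2) − (0.555873)(0.678443)(523.7) + (0.831267)(-238.4) = -623.63 m.

ΔN = -624 m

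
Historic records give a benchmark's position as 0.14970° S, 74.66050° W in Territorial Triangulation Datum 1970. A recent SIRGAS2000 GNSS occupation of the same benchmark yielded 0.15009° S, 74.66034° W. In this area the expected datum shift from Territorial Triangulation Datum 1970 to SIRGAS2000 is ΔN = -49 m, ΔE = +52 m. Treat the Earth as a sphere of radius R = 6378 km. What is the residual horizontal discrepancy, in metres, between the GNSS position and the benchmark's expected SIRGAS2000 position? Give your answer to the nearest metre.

35 m

Observed coordinate differences: Δφ = -0.00039°, Δλ = +0.00016°.
Converting to metres (1° lat = 111317 m, cos φ = 0.999997): observed ΔN = -43.4 m, observed ΔE = 17.8 m.
Subtracting the expected shift leaves a residual of -43.4 − (-49) = 5.6 m north and 17.8 − (52) = -34.2 m east.
Residual distance = √(5.6² + (-34.2)²) = 34.6 m.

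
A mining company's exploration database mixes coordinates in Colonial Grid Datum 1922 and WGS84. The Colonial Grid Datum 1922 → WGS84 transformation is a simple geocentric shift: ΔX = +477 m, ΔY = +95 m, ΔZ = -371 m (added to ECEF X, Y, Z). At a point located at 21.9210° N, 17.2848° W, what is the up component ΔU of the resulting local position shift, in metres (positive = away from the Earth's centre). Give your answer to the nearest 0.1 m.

At φ = 21.9210°, λ = -17.2848°: sin φ = 0.373328, cos φ = 0.927699, sin λ = -0.297122, cos λ = 0.954840.
ΔU = cos φ cos λ·ΔX + cos φ sin λ·ΔY + sin φ·ΔZ = (0.927699)(0.954840)(477) + (0.927699)(-0.297122)(95) + (0.373328)(-371) = 257.84 m.

ΔU = 257.8 m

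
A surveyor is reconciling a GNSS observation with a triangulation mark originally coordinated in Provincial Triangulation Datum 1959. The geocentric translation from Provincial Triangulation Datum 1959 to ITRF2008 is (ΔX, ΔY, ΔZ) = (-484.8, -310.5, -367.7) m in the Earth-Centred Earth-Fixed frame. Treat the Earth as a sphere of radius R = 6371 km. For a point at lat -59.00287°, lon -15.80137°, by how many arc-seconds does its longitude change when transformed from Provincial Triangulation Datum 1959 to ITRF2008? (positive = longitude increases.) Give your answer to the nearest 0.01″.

Δλ = -27.08″

sin φ = -0.857193, cos φ = 0.514995, sin λ = -0.272303, cos λ = 0.962211.
East component: ΔE = −sin λ·ΔX + cos λ·ΔY = −(-0.272303)(-484.8) + (0.962211)(-310.5) = -430.78 m.
1° of latitude spans πR/180 = 111195 m; at latitude φ, 1° of longitude spans that × cos φ = 57264.8 m, so Δλ = -430.78 / 57264.8 × 3600 = -27.081″.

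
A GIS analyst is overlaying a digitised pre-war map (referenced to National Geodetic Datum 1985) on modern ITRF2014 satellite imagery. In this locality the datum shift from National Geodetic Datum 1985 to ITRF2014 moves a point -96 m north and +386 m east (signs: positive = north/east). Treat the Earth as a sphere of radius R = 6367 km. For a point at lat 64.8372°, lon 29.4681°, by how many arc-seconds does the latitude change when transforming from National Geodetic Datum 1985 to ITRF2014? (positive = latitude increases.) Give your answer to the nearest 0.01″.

On a sphere of radius R, 1 rad of latitude = R, so Δφ = ΔN / R = -96.0 / 6367000 = -1.5078e-05 rad = -3.110″.

Δφ = -3.11″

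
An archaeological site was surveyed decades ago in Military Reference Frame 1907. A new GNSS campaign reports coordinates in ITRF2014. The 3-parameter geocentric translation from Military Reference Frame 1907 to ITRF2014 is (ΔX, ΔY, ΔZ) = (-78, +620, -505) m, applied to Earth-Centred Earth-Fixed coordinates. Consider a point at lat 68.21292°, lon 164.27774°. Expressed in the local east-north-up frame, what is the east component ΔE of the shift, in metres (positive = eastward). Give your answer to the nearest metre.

ΔE = -576 m

The local east axis at (φ, λ) is (−sin λ, cos λ, 0), so ΔE = −sin(164.27774°)·(-78) + cos(164.27774°)·620 = -575.67 m.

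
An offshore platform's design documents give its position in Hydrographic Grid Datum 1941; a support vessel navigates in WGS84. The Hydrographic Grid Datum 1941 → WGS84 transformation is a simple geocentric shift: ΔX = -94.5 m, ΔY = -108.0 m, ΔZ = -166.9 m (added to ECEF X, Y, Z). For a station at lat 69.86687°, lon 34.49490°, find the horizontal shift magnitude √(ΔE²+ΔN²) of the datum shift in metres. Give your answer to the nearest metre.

At φ = 69.86687°, λ = 34.49490°: sin φ = 0.938895, cos φ = 0.344203, sin λ = 0.566333, cos λ = 0.824177.
ΔE = −sin λ·ΔX + cos λ·ΔY = −(0.566333)·(-94.5) + (0.824177)·(-108.0) = -35.49 m.
ΔN = −sin φ cos λ·ΔX − sin φ sin λ·ΔY + cos φ·ΔZ = −(0.938895)(0.824177)(-94.5) − (0.938895)(0.566333)(-108.0) + (0.344203)(-166.9) = 73.10 m.
Horizontal magnitude = √(ΔE² + ΔN²) = √((-35.49)² + 73.10²) = 81.27 m.

81 m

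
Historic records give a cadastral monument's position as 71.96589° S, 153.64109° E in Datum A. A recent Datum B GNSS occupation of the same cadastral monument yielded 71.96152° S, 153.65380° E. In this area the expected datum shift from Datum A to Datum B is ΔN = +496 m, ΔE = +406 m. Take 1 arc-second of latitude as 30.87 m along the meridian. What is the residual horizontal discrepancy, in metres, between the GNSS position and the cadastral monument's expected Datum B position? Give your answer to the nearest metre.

Observed coordinate differences: Δφ = +0.00437°, Δλ = +0.01271°.
Converting to metres (1° lat = 111132 m, cos φ = 0.309583): observed ΔN = 485.6 m, observed ΔE = 437.3 m.
Subtracting the expected shift leaves a residual of 485.6 − (496) = -10.4 m north and 437.3 − (406) = 31.3 m east.
Residual distance = √((-10.4)² + 31.3²) = 33.0 m.

33 m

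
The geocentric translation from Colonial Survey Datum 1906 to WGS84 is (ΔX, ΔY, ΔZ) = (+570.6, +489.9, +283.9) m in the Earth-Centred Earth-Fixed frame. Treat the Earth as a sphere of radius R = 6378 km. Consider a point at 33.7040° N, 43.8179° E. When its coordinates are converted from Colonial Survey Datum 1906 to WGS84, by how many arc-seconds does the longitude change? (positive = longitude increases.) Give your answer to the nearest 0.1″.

sin φ = 0.554903, cos φ = 0.831915, sin λ = 0.692369, cos λ = 0.721544.
East component: ΔE = −sin λ·ΔX + cos λ·ΔY = −(0.692369)(570.6) + (0.721544)(489.9) = -41.58 m.
1° of latitude spans πR/180 = 111317 m; at latitude φ, 1° of longitude spans that × cos φ = 92606.4 m, so Δλ = -41.58 / 92606.4 × 3600 = -1.616″.

Δλ = -1.6″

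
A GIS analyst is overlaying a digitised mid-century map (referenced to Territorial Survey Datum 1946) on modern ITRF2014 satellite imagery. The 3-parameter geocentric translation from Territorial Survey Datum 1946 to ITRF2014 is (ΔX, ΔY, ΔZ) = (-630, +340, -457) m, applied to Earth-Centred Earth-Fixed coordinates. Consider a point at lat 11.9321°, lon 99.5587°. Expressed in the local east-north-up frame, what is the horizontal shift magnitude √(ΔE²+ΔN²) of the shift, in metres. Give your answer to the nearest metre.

At φ = 11.9321°, λ = 99.5587°: sin φ = 0.206752, cos φ = 0.978393, sin λ = 0.986116, cos λ = -0.166058.
ΔE = −sin λ·ΔX + cos λ·ΔY = −(0.986116)·(-630) + (-0.166058)·(340) = 564.79 m.
ΔN = −sin φ cos λ·ΔX − sin φ sin λ·ΔY + cos φ·ΔZ = −(0.206752)(-0.166058)(-630) − (0.206752)(0.986116)(340) + (0.978393)(-457) = -538.08 m.
Horizontal magnitude = √(ΔE² + ΔN²) = √(564.79² + (-538.08)²) = 780.07 m.

780 m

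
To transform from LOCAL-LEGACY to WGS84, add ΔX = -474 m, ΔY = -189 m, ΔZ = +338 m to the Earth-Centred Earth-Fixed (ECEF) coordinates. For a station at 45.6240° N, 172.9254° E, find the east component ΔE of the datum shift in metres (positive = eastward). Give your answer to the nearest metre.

ΔE = 246 m

The local east axis at (φ, λ) is (−sin λ, cos λ, 0), so ΔE = −sin(172.9254°)·(-474) + cos(172.9254°)·(-189) = 245.94 m.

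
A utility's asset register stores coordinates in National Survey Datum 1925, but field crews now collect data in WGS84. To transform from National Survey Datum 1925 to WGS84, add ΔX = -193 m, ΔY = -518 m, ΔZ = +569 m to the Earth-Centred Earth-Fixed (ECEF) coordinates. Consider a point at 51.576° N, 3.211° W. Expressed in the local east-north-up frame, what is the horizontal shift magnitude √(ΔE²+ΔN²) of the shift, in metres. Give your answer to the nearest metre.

At φ = 51.576°, λ = -3.211°: sin φ = 0.783433, cos φ = 0.621476, sin λ = -0.056013, cos λ = 0.998430.
ΔE = −sin λ·ΔX + cos λ·ΔY = −(-0.056013)·(-193) + (0.998430)·(-518) = -528.00 m.
ΔN = −sin φ cos λ·ΔX − sin φ sin λ·ΔY + cos φ·ΔZ = −(0.783433)(0.998430)(-193) − (0.783433)(-0.056013)(-518) + (0.621476)(569) = 481.85 m.
Horizontal magnitude = √(ΔE² + ΔN²) = √((-528.00)² + 481.85²) = 714.82 m.

715 m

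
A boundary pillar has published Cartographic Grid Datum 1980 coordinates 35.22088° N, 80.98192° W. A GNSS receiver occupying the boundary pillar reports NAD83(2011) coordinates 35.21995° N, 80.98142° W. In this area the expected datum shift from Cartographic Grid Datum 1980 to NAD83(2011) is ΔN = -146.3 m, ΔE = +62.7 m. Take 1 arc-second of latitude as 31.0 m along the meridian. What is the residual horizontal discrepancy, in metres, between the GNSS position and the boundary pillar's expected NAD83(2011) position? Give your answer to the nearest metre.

Observed coordinate differences: Δφ = -0.00093°, Δλ = +0.00050°.
Converting to metres (1° lat = 111600 m, cos φ = 0.816935): observed ΔN = -103.8 m, observed ΔE = 45.6 m.
Subtracting the expected shift leaves a residual of -103.8 − (-146.3) = 42.5 m north and 45.6 − (62.7) = -17.1 m east.
Residual distance = √(42.5² + (-17.1)²) = 45.8 m.

46 m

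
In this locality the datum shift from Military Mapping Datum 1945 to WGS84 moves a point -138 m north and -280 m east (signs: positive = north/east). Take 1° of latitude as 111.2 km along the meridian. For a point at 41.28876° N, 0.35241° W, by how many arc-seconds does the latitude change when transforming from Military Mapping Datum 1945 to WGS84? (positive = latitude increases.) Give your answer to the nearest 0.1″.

1° of latitude = 111.2 km, so Δφ = -138.0 / 111200 = -0.0012410° = -4.468″.

Δφ = -4.5″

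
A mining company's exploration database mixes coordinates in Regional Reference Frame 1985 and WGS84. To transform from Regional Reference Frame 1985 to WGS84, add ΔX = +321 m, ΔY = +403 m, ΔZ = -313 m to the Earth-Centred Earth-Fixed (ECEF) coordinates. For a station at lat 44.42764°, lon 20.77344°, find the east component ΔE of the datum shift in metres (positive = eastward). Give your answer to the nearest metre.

ΔE = 263 m

At φ = 44.42764°, λ = 20.77344°: sin φ = 0.700008, cos φ = 0.714135, sin λ = 0.354674, cos λ = 0.934990.
ΔE = −sin λ·ΔX + cos λ·ΔY = −(0.354674)·(321) + (0.934990)·(403) = 262.95 m.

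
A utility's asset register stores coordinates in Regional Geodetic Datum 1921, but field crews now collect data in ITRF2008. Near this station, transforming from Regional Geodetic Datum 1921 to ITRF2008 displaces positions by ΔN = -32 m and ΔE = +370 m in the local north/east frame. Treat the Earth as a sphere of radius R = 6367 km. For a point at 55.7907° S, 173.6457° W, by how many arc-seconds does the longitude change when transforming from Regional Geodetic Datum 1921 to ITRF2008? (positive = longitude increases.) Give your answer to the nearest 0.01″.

Δλ = 21.32″

At latitude -55.7907°, cos φ = 0.562218.
One radian of longitude at latitude φ spans R cos φ, so Δλ = ΔE / (R cos φ) = 370.0 / (6367000 × 0.562218) = 1.0336e-04 rad = 21.320″.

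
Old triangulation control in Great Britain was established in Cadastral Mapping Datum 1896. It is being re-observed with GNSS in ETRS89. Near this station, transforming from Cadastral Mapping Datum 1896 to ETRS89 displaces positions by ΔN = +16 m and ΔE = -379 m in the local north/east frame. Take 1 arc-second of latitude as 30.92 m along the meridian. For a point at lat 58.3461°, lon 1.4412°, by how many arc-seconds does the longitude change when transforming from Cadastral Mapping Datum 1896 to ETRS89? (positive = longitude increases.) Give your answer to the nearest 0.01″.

Δλ = -23.36″

At latitude 58.3461°, cos φ = 0.524787.
1″ of longitude at this latitude = 30.92 × cos φ = 16.2264 m, so Δλ = -379.0 / 16.2264 = -23.357″.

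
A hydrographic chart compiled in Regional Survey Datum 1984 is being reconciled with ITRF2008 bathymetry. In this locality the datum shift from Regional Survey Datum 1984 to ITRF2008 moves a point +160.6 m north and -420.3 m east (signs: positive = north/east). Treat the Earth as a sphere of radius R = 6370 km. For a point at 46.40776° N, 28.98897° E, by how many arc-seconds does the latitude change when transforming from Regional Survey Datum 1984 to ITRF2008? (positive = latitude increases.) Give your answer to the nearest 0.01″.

On a sphere of radius R, 1 rad of latitude = R, so Δφ = ΔN / R = 160.6 / 6370000 = 2.5212e-05 rad = 5.200″.

Δφ = 5.20″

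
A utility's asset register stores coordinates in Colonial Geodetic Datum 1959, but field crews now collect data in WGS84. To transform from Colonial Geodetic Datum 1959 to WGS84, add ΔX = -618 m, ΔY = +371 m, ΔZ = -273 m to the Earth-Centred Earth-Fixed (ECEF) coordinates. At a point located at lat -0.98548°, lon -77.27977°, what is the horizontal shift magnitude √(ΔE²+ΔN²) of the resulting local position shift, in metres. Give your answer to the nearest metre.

592 m

The local east axis at (φ, λ) is (−sin λ, cos λ, 0), so ΔE = −sin(-77.27977°)·(-618) + cos(-77.27977°)·371 = -521.14 m.
The local north axis is (−sin φ cos λ, −sin φ sin λ, cos φ), giving ΔN = -2.340 − 6.224 − 272.960 = -281.52 m.
Horizontal magnitude = √(ΔE² + ΔN²) = √((-521.14)² + (-281.52)²) = 592.32 m.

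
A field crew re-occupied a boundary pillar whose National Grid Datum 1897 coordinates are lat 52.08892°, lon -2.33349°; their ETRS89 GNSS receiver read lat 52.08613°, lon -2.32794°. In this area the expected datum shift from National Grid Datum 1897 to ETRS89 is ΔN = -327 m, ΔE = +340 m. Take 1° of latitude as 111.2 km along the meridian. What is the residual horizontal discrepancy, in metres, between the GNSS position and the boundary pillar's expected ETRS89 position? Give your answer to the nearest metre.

Observed coordinate differences: Δφ = -0.00279°, Δλ = +0.00555°.
Converting to metres (1° lat = 111200 m, cos φ = 0.614438): observed ΔN = -310.2 m, observed ΔE = 379.2 m.
Subtracting the expected shift leaves a residual of -310.2 − (-327) = 16.8 m north and 379.2 − (340) = 39.2 m east.
Residual distance = √(16.8² + 39.2²) = 42.6 m.

43 m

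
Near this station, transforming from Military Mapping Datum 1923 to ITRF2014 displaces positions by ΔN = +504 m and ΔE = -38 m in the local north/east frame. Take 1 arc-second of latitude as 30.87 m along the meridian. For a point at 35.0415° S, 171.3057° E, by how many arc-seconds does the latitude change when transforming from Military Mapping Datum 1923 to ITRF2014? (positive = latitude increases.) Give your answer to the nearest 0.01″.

Δφ = 16.33″

1″ of latitude = 30.87 m, so Δφ = 504.0 / 30.87 = 16.327″.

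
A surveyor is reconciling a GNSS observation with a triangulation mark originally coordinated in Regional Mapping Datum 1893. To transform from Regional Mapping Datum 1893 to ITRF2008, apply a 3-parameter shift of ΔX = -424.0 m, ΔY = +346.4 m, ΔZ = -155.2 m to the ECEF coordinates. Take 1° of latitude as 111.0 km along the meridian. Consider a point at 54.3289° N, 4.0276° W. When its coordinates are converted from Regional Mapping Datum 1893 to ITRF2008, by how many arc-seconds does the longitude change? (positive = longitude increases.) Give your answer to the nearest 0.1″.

Δλ = 17.6″

sin φ = 0.812378, cos φ = 0.583132, sin λ = -0.070237, cos λ = 0.997530.
East component: ΔE = −sin λ·ΔX + cos λ·ΔY = −(-0.070237)(-424.0) + (0.997530)(346.4) = 315.76 m.
1° of latitude spans 111000 m; at latitude φ, 1° of longitude spans that × cos φ = 64727.6 m, so Δλ = 315.76 / 64727.6 × 3600 = 17.562″.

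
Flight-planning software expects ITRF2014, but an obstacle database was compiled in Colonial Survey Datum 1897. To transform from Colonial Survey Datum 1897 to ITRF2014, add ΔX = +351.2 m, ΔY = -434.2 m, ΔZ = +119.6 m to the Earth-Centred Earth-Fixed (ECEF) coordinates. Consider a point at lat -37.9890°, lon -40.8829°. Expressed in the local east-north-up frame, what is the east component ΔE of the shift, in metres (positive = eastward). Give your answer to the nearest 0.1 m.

ΔE = -98.4 m

The local east axis at (φ, λ) is (−sin λ, cos λ, 0), so ΔE = −sin(-40.8829°)·351.2 + cos(-40.8829°)·(-434.2) = -98.41 m.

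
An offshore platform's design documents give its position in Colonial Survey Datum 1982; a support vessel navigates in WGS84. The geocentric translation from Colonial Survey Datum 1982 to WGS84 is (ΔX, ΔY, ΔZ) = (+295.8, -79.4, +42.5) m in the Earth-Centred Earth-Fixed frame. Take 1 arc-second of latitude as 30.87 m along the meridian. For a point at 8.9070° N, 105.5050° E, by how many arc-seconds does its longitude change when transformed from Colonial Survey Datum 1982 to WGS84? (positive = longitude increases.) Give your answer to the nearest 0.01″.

Δλ = -8.65″

sin φ = 0.154831, cos φ = 0.987941, sin λ = 0.963607, cos λ = -0.267322.
East component: ΔE = −sin λ·ΔX + cos λ·ΔY = −(0.963607)(295.8) + (-0.267322)(-79.4) = -263.81 m.
1° of latitude spans 3600 × 30.87 = 111132 m; at latitude φ, 1° of longitude spans that × cos φ = 109791.9 m, so Δλ = -263.81 / 109791.9 × 3600 = -8.650″.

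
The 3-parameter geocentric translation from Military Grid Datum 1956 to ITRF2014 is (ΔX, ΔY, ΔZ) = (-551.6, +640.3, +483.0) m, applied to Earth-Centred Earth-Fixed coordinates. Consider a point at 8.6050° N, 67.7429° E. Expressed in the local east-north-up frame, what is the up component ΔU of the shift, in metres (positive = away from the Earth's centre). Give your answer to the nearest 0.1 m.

ΔU = 451.6 m

At φ = 8.6050°, λ = 67.7429°: sin φ = 0.149622, cos φ = 0.988743, sin λ = 0.925494, cos λ = 0.378763.
ΔU = cos φ cos λ·ΔX + cos φ sin λ·ΔY + sin φ·ΔZ = (0.988743)(0.378763)(-551.6) + (0.988743)(0.925494)(640.3) + (0.149622)(483.0) = 451.62 m.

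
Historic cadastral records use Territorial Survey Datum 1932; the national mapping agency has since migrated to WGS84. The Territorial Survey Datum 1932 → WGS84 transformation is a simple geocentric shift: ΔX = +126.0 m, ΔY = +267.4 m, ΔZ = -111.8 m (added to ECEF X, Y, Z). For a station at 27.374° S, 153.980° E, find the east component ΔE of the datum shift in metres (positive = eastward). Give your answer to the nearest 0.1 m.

At φ = -27.374°, λ = 153.980°: sin φ = -0.459797, cos φ = 0.888024, sin λ = 0.438685, cos λ = -0.898641.
ΔE = −sin λ·ΔX + cos λ·ΔY = −(0.438685)·(126.0) + (-0.898641)·(267.4) = -295.57 m.

ΔE = -295.6 m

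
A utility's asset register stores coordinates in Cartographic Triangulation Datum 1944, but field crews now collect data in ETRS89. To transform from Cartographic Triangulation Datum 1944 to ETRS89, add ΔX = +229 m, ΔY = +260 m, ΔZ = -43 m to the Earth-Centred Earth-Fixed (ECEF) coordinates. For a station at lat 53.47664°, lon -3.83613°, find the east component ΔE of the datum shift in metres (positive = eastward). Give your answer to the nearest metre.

The local east axis at (φ, λ) is (−sin λ, cos λ, 0), so ΔE = −sin(-3.83613°)·229 + cos(-3.83613°)·260 = 274.74 m.

ΔE = 275 m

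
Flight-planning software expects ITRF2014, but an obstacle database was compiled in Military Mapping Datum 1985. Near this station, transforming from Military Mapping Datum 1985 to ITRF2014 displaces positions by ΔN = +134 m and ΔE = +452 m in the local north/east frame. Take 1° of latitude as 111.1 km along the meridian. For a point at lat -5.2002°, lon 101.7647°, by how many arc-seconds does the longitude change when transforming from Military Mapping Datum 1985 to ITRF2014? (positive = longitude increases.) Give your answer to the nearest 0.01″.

Δλ = 14.71″

At latitude -5.2002°, cos φ = 0.995884.
1° of longitude at this latitude = 111.1 × cos φ = 110.64 km, so Δλ = 452.0 / 110642.7 = 0.0040852° = 14.707″.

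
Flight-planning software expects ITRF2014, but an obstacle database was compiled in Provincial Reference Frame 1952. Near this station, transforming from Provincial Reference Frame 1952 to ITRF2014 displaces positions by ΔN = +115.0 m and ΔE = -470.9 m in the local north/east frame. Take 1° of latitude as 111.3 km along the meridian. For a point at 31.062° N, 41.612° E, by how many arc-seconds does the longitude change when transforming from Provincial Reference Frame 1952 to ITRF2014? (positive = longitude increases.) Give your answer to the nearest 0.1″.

Δλ = -17.8″

At latitude 31.062°, cos φ = 0.856609.
1° of longitude at this latitude = 111.3 × cos φ = 95.34 km, so Δλ = -470.9 / 95340.6 = -0.0049391° = -17.781″.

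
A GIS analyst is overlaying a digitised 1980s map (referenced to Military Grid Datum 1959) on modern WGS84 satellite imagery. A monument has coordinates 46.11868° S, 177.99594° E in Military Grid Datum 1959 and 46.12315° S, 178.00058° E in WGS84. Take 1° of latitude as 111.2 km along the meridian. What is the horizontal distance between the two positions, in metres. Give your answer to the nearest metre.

612 m

Δφ = -46.12315° − -46.11868° = -0.00447°; Δλ = 178.00058° − 177.99594° = +0.00464°.
ΔN = Δφ × 111200 = -497.1 m; ΔE = Δλ × 111200 × cos(-46.11868°) = +0.00464 × 111200 × 0.693167 = 357.7 m.
Distance = √(ΔE² + ΔN²) = √(357.7² + (-497.1)²) = 612.4 m.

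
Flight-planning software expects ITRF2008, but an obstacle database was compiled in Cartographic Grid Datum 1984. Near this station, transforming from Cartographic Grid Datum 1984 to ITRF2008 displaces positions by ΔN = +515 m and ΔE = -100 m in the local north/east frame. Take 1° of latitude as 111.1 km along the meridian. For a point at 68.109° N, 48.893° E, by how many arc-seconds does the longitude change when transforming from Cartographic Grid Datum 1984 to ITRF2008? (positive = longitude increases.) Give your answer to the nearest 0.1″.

At latitude 68.109°, cos φ = 0.372842.
1° of longitude at this latitude = 111.1 × cos φ = 41.42 km, so Δλ = -100.0 / 41422.7 = -0.0024141° = -8.691″.

Δλ = -8.7″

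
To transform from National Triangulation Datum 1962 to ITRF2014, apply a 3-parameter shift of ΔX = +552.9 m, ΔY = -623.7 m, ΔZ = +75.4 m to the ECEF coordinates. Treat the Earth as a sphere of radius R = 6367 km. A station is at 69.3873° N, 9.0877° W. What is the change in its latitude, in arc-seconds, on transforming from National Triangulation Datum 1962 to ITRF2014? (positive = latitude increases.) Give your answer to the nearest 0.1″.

Δφ = -18.7″

sin φ = 0.935982, cos φ = 0.352049, sin λ = -0.157946, cos λ = 0.987448.
North component: ΔN = −sin φ cos λ·ΔX − sin φ sin λ·ΔY + cos φ·ΔZ = −(0.935982)(0.987448)(552.9) − (0.935982)(-0.157946)(-623.7) + (0.352049)(75.4) = -576.67 m.
1° of latitude spans πR/180 = 111125 m, so Δφ = -576.67 / 111125 × 3600 = -18.682″.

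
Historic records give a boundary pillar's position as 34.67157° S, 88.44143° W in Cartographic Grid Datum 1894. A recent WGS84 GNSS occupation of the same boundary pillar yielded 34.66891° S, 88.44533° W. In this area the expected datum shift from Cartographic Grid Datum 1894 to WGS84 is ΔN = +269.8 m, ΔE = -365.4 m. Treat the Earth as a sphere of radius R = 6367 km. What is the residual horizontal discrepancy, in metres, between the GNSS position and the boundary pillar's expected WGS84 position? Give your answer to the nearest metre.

Observed coordinate differences: Δφ = +0.00266°, Δλ = -0.00390°.
Converting to metres (1° lat = 111125 m, cos φ = 0.822426): observed ΔN = 295.6 m, observed ΔE = -356.4 m.
Subtracting the expected shift leaves a residual of 295.6 − (269.8) = 25.8 m north and -356.4 − (-365.4) = 9.0 m east.
Residual distance = √(25.8² + 9.0²) = 27.3 m.

27 m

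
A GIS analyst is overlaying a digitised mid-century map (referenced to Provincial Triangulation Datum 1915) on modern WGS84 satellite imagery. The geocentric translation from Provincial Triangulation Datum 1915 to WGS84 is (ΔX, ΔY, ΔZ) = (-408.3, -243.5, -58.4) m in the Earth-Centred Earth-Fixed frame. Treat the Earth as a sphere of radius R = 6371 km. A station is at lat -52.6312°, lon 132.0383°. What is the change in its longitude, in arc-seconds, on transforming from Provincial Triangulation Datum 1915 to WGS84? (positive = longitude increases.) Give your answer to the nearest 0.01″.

Δλ = 24.87″

sin φ = -0.794745, cos φ = 0.606943, sin λ = 0.742697, cos λ = -0.669627.
East component: ΔE = −sin λ·ΔX + cos λ·ΔY = −(0.742697)(-408.3) + (-0.669627)(-243.5) = 466.30 m.
1° of latitude spans πR/180 = 111195 m; at latitude φ, 1° of longitude spans that × cos φ = 67489.0 m, so Δλ = 466.30 / 67489.0 × 3600 = 24.873″.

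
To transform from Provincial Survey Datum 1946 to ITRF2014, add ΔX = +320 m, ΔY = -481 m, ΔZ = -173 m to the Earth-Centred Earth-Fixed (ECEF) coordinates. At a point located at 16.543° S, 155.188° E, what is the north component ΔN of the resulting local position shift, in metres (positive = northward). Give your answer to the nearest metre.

At φ = -16.543°, λ = 155.188°: sin φ = -0.284735, cos φ = 0.958606, sin λ = 0.419642, cos λ = -0.907690.
ΔN = −sin φ cos λ·ΔX − sin φ sin λ·ΔY + cos φ·ΔZ = −(-0.284735)(-0.907690)(320) − (-0.284735)(0.419642)(-481) + (0.958606)(-173) = -306.02 m.

ΔN = -306 m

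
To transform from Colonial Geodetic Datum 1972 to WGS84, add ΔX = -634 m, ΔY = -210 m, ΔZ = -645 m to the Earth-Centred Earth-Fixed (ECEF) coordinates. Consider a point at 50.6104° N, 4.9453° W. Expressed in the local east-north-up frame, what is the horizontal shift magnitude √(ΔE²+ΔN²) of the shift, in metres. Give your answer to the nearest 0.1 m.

At φ = 50.6104°, λ = -4.9453°: sin φ = 0.772849, cos φ = 0.634590, sin λ = -0.086205, cos λ = 0.996277.
ΔE = −sin λ·ΔX + cos λ·ΔY = −(-0.086205)·(-634) + (0.996277)·(-210) = -263.87 m.
ΔN = −sin φ cos λ·ΔX − sin φ sin λ·ΔY + cos φ·ΔZ = −(0.772849)(0.996277)(-634) − (0.772849)(-0.086205)(-210) + (0.634590)(-645) = 64.86 m.
Horizontal magnitude = √(ΔE² + ΔN²) = √((-263.87)² + 64.86²) = 271.73 m.

271.7 m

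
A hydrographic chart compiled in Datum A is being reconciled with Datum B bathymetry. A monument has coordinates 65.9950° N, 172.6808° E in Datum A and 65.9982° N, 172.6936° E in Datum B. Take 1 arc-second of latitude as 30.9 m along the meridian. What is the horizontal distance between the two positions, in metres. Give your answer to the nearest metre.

680 m

Δφ = 65.9982° − 65.9950° = +0.0032°; Δλ = 172.6936° − 172.6808° = +0.0128°.
1° of latitude = 3600 × 30.90 = 111240 m.
ΔN = Δφ × 111240 = 356.0 m; ΔE = Δλ × 111240 × cos(65.9950°) = +0.0128 × 111240 × 0.406816 = 579.3 m.
Distance = √(ΔE² + ΔN²) = √(579.3² + 356.0²) = 679.9 m.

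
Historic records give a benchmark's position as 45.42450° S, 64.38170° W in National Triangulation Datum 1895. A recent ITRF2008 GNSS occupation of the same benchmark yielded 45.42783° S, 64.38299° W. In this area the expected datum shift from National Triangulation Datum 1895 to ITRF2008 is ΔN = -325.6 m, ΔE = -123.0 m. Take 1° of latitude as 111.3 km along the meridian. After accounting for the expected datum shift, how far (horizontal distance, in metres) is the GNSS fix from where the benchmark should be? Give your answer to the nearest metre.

50 m

Observed coordinate differences: Δφ = -0.00333°, Δλ = -0.00129°.
Converting to metres (1° lat = 111300 m, cos φ = 0.701849): observed ΔN = -370.6 m, observed ΔE = -100.8 m.
Subtracting the expected shift leaves a residual of -370.6 − (-325.6) = -45.0 m north and -100.8 − (-123.0) = 22.2 m east.
Residual distance = √((-45.0)² + 22.2²) = 50.2 m.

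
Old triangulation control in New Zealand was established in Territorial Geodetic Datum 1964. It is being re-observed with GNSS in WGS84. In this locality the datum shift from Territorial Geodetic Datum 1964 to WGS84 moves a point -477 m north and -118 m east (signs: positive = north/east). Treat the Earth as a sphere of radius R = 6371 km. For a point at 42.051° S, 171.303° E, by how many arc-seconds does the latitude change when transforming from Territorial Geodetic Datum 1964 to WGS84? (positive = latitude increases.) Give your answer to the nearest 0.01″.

On a sphere of radius R, 1 rad of latitude = R, so Δφ = ΔN / R = -477.0 / 6371000 = -7.4871e-05 rad = -15.443″.

Δφ = -15.44″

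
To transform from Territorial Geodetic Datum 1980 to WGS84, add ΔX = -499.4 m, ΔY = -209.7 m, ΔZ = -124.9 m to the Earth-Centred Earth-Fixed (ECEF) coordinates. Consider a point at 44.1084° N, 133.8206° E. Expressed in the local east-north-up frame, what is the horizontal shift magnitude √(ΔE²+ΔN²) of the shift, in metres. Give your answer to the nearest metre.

553 m

At φ = 44.1084°, λ = 133.8206°: sin φ = 0.696018, cos φ = 0.718024, sin λ = 0.721511, cos λ = -0.692403.
ΔE = −sin λ·ΔX + cos λ·ΔY = −(0.721511)·(-499.4) + (-0.692403)·(-209.7) = 505.52 m.
ΔN = −sin φ cos λ·ΔX − sin φ sin λ·ΔY + cos φ·ΔZ = −(0.696018)(-0.692403)(-499.4) − (0.696018)(0.721511)(-209.7) + (0.718024)(-124.9) = -225.05 m.
Horizontal magnitude = √(ΔE² + ΔN²) = √(505.52² + (-225.05)²) = 553.35 m.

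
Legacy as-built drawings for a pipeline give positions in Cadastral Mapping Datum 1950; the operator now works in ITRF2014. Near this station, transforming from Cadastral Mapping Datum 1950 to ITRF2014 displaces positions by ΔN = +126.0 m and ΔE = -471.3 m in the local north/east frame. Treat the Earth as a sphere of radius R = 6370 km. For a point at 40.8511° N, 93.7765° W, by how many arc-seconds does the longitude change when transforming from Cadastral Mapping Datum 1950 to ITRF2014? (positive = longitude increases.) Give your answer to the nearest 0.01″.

Δλ = -20.18″

At latitude 40.8511°, cos φ = 0.756412.
One radian of longitude at latitude φ spans R cos φ, so Δλ = ΔE / (R cos φ) = -471.3 / (6370000 × 0.756412) = -9.7814e-05 rad = -20.176″.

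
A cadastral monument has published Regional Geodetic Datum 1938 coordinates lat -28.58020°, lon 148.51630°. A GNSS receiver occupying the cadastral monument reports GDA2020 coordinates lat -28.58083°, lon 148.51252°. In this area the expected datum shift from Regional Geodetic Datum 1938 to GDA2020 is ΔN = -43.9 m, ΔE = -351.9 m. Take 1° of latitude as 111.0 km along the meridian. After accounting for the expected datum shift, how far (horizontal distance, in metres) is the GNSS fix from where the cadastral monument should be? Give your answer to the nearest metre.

Observed coordinate differences: Δφ = -0.00063°, Δλ = -0.00378°.
Converting to metres (1° lat = 111000 m, cos φ = 0.878148): observed ΔN = -69.9 m, observed ΔE = -368.5 m.
Subtracting the expected shift leaves a residual of -69.9 − (-43.9) = -26.0 m north and -368.5 − (-351.9) = -16.6 m east.
Residual distance = √((-26.0)² + (-16.6)²) = 30.8 m.

31 m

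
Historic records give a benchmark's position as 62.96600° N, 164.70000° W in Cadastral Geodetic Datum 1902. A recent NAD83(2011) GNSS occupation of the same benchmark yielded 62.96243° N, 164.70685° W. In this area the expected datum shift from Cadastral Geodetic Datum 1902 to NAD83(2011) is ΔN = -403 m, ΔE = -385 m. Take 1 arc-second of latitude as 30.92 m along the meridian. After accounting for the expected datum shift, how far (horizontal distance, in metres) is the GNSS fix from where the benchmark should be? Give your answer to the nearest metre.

Observed coordinate differences: Δφ = -0.00357°, Δλ = -0.00685°.
Converting to metres (1° lat = 111312 m, cos φ = 0.454519): observed ΔN = -397.4 m, observed ΔE = -346.6 m.
Subtracting the expected shift leaves a residual of -397.4 − (-403) = 5.6 m north and -346.6 − (-385) = 38.4 m east.
Residual distance = √(5.6² + 38.4²) = 38.8 m.

39 m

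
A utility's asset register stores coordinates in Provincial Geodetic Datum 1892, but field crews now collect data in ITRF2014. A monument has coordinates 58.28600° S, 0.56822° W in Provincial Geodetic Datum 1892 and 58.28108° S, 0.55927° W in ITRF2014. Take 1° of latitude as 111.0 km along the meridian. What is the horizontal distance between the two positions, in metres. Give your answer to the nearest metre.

Δφ = -58.28108° − -58.28600° = +0.00492°; Δλ = -0.55927° − -0.56822° = +0.00895°.
ΔN = Δφ × 111000 = 546.1 m; ΔE = Δλ × 111000 × cos(-58.28600°) = +0.00895 × 111000 × 0.525680 = 522.2 m.
Distance = √(ΔE² + ΔN²) = √(522.2² + 546.1²) = 755.6 m.

756 m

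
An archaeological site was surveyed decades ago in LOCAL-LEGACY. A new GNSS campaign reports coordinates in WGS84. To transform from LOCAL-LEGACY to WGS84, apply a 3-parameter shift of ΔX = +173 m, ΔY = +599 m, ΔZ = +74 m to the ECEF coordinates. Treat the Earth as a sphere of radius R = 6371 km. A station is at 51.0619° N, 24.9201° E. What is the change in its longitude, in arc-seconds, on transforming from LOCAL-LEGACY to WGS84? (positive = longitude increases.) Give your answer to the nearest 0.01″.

Δλ = 24.23″

sin φ = 0.777825, cos φ = 0.628480, sin λ = 0.421354, cos λ = 0.906896.
East component: ΔE = −sin λ·ΔX + cos λ·ΔY = −(0.421354)(173) + (0.906896)(599) = 470.34 m.
1° of latitude spans πR/180 = 111195 m; at latitude φ, 1° of longitude spans that × cos φ = 69883.8 m, so Δλ = 470.34 / 69883.8 × 3600 = 24.229″.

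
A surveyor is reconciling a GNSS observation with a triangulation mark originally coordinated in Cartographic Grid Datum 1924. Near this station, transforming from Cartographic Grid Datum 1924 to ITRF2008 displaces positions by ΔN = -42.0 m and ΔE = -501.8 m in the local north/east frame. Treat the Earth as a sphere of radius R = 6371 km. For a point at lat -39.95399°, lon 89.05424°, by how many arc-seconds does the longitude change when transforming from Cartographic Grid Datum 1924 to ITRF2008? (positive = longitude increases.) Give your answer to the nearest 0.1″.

Δλ = -21.2″

At latitude -39.95399°, cos φ = 0.766560.
One radian of longitude at latitude φ spans R cos φ, so Δλ = ΔE / (R cos φ) = -501.8 / (6371000 × 0.766560) = -1.0275e-04 rad = -21.193″.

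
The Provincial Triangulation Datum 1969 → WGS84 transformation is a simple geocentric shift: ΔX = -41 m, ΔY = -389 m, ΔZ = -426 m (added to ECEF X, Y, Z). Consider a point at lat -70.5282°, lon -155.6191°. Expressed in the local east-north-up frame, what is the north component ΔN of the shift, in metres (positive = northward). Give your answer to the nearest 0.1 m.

At φ = -70.5282°, λ = -155.6191°: sin φ = -0.942806, cos φ = 0.333343, sin λ = -0.412801, cos λ = -0.910821.
ΔN = −sin φ cos λ·ΔX − sin φ sin λ·ΔY + cos φ·ΔZ = −(-0.942806)(-0.910821)(-41) − (-0.942806)(-0.412801)(-389) + (0.333343)(-426) = 44.60 m.

ΔN = 44.6 m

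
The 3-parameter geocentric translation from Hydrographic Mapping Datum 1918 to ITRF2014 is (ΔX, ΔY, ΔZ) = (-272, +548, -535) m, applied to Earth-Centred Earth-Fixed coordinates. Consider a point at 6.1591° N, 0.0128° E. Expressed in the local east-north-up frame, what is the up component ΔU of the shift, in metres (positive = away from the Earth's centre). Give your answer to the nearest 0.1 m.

The local up (radial) axis is (cos φ cos λ, cos φ sin λ, sin φ), giving ΔU = -270.430 + 0.122 − 57.400 = -327.71 m.

ΔU = -327.7 m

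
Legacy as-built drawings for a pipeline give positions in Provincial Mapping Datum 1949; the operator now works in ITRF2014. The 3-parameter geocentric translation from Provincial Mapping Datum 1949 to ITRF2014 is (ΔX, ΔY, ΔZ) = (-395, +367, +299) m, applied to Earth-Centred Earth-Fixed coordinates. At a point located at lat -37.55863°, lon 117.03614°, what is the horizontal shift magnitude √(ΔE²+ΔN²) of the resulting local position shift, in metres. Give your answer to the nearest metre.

The local east axis at (φ, λ) is (−sin λ, cos λ, 0), so ΔE = −sin(117.03614°)·(-395) + cos(117.03614°)·367 = 185.01 m.
The local north axis is (−sin φ cos λ, −sin φ sin λ, cos φ), giving ΔN = 109.448 + 199.266 + 237.026 = 545.74 m.
Horizontal magnitude = √(ΔE² + ΔN²) = √(185.01² + 545.74²) = 576.25 m.

576 m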